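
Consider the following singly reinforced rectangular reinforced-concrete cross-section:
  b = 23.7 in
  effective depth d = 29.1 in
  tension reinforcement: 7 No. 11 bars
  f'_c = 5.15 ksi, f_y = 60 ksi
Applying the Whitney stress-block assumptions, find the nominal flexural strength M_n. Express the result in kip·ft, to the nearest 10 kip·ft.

M_n ≈ 1420 kip·ft

A_s = 7 × 1.56 = 10.92 in².
T = A_s f_y = 10.92 × 60 = 655.2 kips.
a = T/(0.85 f'_c b) = 655.2/(0.85 × 5.15 × 23.7) = 6.315 in.
M_n = T(d − a/2) = 655.2 × (29.1 − 3.1575) = 16997.5 kip·in = 16997.5/12 = 1416.46 kip·ft.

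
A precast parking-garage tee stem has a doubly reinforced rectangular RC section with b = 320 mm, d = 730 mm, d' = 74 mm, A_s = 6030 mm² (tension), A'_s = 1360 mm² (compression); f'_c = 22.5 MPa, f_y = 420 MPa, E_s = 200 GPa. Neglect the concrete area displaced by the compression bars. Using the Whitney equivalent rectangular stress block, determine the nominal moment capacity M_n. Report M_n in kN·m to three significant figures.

M_n ≈ 1490 kN·m

Assume both tension and compression steel yield.
Net tension couple steel: A_s − A'_s = 4670 mm².
a = (A_s − A'_s) f_y / (0.85 f'_c b) = 1961400/(0.85 × 22.5 × 320) = 320.49 mm.
c = a/β₁ = 320.49/0.85 = 377.05 mm; ε'_s = 0.003(c − d')/c = 0.0024 ≥ f_y/E_s = 0.0021, so compression steel does yield.
M_n = (A_s − A'_s) f_y (d − a/2) + A'_s f_y (d − d') = [1961400 × (730 − 160.245) + 571200 × (730 − 74)] × 10⁻⁶ = 1117.52 + 374.71 = 1492.23 kN·m.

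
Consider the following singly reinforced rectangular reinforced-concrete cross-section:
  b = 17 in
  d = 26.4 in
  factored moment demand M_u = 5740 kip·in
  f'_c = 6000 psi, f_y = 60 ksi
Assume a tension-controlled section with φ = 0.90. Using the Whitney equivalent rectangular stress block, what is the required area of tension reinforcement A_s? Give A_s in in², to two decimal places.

M_n = M_u/φ = 5740/0.90 = 6377.78 kip·in.
From M_n = 0.85 f'_c a b (d − a/2):
a = d − √(d² − 2M_n/(0.85 f'_c b)) = 26.4 − √(26.4² − 2 × 6377.78/(0.85 × 6 × 17)) = 2.951 in.
A_s = 0.85 f'_c a b / f_y = 0.85 × 6 × 2.951 × 17 / 60 = 4.264 in².

A_s ≈ 4.26 in²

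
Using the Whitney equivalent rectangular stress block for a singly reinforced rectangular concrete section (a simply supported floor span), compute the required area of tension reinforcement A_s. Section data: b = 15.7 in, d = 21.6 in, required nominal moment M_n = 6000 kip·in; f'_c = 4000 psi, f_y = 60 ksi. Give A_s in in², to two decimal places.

From M_n = 0.85 f'_c a b (d − a/2):
a = d − √(d² − 2M_n/(0.85 f'_c b)) = 21.6 − √(21.6² − 2 × 6000/(0.85 × 4 × 15.7)) = 6.051 in.
A_s = 0.85 f'_c a b / f_y = 0.85 × 4 × 6.051 × 15.7 / 60 = 5.383 in².

A_s ≈ 5.38 in²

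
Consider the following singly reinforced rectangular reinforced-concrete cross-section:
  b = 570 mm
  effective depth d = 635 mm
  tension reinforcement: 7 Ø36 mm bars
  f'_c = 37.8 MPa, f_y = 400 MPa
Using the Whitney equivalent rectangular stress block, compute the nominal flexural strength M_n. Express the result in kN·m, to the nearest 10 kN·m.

A_s = 7 × 1018 = 7126 mm².
T = A_s f_y = 7126 × 400 = 2850400 N = 2850.4 kN.
From C = T: a = T/(0.85 f'_c b) = 2850400/(0.85 × 37.8 × 570) = 155.64 mm.
M_n = T(d − a/2) = 2850.4 kN × (635 − 77.82) mm = 1588.19 kN·m.

M_n ≈ 1590 kN·m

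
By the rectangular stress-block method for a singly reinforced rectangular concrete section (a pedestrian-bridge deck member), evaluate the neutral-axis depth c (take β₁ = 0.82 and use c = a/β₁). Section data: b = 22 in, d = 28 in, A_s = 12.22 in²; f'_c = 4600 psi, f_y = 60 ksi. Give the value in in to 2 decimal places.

c ≈ 10.39 in

T = A_s f_y = 12.22 × 60 = 733.2 kips.
a = T/(0.85 f'_c b) = 733.2/(0.85 × 4.6 × 22) = 8.5236 in.
With β₁ = 0.82, c = a/β₁ = 8.5236/0.82 = 10.39 in.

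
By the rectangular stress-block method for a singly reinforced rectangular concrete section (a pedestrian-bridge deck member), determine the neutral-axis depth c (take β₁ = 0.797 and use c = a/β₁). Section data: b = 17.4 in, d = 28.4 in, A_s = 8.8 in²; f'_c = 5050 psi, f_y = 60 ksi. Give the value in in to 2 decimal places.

c ≈ 8.87 in

T = A_s f_y = 8.8 × 60 = 528 kips.
a = T/(0.85 f'_c b) = 528/(0.85 × 5.05 × 17.4) = 7.0693 in.
With β₁ = 0.797, c = a/β₁ = 7.0693/0.797 = 8.87 in.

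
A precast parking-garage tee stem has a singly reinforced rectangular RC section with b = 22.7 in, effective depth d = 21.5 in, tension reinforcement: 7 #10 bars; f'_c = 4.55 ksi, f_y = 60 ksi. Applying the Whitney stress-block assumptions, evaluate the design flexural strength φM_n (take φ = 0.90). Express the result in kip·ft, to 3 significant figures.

φM_n ≈ 739 kip·ft

A_s = 7 × 1.27 = 8.89 in².
T = A_s f_y = 8.89 × 60 = 533.4 kips.
a = T/(0.85 f'_c b) = 533.4/(0.85 × 4.55 × 22.7) = 6.076 in.
M_n = T(d − a/2) = 533.4 × (21.5 − 3.038) = 9847.6 kip·in = 9847.6/12 = 820.63 kip·ft.
φM_n = 0.90 × 820.63 = 738.57 kip·ft.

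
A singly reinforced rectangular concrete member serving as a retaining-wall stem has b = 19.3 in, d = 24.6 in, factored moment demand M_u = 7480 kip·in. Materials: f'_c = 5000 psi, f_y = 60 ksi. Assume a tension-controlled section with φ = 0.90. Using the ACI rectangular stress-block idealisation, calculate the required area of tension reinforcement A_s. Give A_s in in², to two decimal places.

M_n = M_u/φ = 7480/0.90 = 8311.11 kip·in.
From M_n = 0.85 f'_c a b (d − a/2):
a = d − √(d² − 2M_n/(0.85 f'_c b)) = 24.6 − √(24.6² − 2 × 8311.11/(0.85 × 5 × 19.3)) = 4.537 in.
A_s = 0.85 f'_c a b / f_y = 0.85 × 5 × 4.537 × 19.3 / 60 = 6.202 in².

A_s ≈ 6.20 in²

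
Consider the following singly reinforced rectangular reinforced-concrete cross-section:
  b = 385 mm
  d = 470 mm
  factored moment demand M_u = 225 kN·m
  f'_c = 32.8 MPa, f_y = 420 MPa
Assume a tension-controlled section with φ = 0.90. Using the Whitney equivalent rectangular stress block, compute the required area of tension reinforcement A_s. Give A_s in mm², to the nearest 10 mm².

A_s ≈ 1340 mm²

M_n = M_u/φ = 225/0.90 = 250 kN·m.
With M_n = 0.85 f'_c a b (d − a/2), solve the quadratic for a:
a = d − √(d² − 2M_n/(0.85 f'_c b)) = 470 − √(470² − 2 × 250×10⁶/(0.85 × 32.8 × 385)) = 52.49 mm.
A_s = 0.85 f'_c a b / f_y = 0.85 × 32.8 × 52.49 × 385 / 420 = 1341.5 mm².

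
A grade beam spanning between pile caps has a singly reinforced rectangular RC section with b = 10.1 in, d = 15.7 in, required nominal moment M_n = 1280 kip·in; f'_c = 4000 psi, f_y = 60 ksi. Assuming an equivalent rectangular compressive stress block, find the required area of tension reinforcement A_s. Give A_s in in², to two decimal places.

From M_n = 0.85 f'_c a b (d − a/2):
a = d − √(d² − 2M_n/(0.85 f'_c b)) = 15.7 − √(15.7² − 2 × 1280/(0.85 × 4 × 10.1)) = 2.587 in.
A_s = 0.85 f'_c a b / f_y = 0.85 × 4 × 2.587 × 10.1 / 60 = 1.481 in².

A_s ≈ 1.48 in²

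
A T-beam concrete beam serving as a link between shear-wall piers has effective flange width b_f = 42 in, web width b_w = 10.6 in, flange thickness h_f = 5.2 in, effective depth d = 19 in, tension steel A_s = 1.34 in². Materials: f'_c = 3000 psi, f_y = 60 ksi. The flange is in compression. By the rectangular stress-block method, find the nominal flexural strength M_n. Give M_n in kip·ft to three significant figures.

Tension: T = A_s f_y = 1.34 × 60 = 80.4 kips.
Try a within the flange: a = T/(0.85 f'_c b_f) = 80.4/(0.85 × 3 × 42) = 0.751 in.
Since a = 0.751 ≤ h_f = 5.2 in, the stress block lies entirely in the flange; analyse as a rectangular beam of width b_f.
M_n = T(d − a/2) = 80.4 × (19 − 0.3755) = 1497.4 kip·in.
M_n = 1497.4/12 = 124.78 kip·ft.

M_n ≈ 125 kip·ft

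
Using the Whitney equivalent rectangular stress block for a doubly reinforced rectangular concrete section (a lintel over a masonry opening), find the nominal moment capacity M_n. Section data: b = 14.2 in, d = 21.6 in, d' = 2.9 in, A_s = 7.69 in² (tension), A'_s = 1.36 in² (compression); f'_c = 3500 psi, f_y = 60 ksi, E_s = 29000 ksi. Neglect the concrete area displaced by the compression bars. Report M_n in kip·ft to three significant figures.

Assume both steels yield.
a = (A_s − A'_s) f_y/(0.85 f'_c b) = (7.69 − 1.36) × 60/(0.85 × 3.5 × 14.2) = 8.990 in.
c = a/β₁ = 8.990/0.85 = 10.576 in; ε'_s = 0.003(c − d')/c = 0.0022 ≥ ε_y = 0.0021, so the compression steel yields.
M_n = (A_s − A'_s) f_y (d − a/2) + A'_s f_y (d − d') = 379.8 × (21.6 − 4.495) + 81.6 × (21.6 − 2.9) = 6496.5 + 1525.9 = 8022.4 kip·in = 8022.4/12 = 668.53 kip·ft.

M_n ≈ 669 kip·ft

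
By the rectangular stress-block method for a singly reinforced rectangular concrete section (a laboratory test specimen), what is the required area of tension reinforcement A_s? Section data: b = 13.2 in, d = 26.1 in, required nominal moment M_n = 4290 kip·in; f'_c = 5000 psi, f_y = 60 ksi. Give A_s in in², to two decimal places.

From M_n = 0.85 f'_c a b (d − a/2):
a = d − √(d² − 2M_n/(0.85 f'_c b)) = 26.1 − √(26.1² − 2 × 4290/(0.85 × 5 × 13.2)) = 3.116 in.
A_s = 0.85 f'_c a b / f_y = 0.85 × 5 × 3.116 × 13.2 / 60 = 2.913 in².

A_s ≈ 2.91 in²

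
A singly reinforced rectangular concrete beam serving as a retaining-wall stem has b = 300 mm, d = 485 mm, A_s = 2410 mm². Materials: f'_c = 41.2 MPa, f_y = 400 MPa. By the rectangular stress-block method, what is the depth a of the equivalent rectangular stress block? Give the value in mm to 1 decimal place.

T = A_s f_y = 2410 × 400 = 964000 N = 964 kN.
Setting C = 0.85 f'_c a b equal to T: a = 964000/(0.85 × 41.2 × 300) = 91.8 mm.

a ≈ 91.8 mm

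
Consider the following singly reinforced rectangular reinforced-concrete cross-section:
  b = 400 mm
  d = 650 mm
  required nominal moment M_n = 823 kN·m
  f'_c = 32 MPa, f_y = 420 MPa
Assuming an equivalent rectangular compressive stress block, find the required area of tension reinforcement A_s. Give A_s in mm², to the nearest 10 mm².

With M_n = 0.85 f'_c a b (d − a/2), solve the quadratic for a:
a = d − √(d² − 2M_n/(0.85 f'_c b)) = 650 − √(650² − 2 × 823×10⁶/(0.85 × 32 × 400)) = 129.22 mm.
A_s = 0.85 f'_c a b / f_y = 0.85 × 32 × 129.22 × 400 / 420 = 3347.4 mm².

A_s ≈ 3350 mm²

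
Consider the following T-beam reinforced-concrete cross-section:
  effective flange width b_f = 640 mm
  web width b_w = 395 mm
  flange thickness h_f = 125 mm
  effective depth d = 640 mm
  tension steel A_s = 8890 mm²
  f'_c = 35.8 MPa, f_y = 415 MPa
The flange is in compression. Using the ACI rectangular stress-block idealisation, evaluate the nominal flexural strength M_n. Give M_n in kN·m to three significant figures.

M_n ≈ 1990 kN·m

Tension: T = A_s f_y = 8890 × 415 = 3689350 N.
Try a within the flange: a = T/(0.85 f'_c b_f) = 3689350/(0.85 × 35.8 × 640) = 189.44 mm.
a = 189.44 > h_f = 125 mm: the block extends into the web. Split into flange-overhang and web parts.
C_f = 0.85 f'_c (b_f − b_w) h_f = 0.85 × 35.8 × (640 − 395) × 125 = 931919 N.
Remaining web compression depth: a_w = (T − C_f)/(0.85 f'_c b_w) = (3689350 − 931919)/(0.85 × 35.8 × 395) = 229.41 mm.
M_n = C_f(d − h_f/2) + (T − C_f)(d − a_w/2) = 931919 × (640 − 62.5) + 2757431 × (640 − 114.705) = 538.18 + 1448.46 = 1986.64 × 10⁶ N·mm.
M_n = 1986.64 kN·m.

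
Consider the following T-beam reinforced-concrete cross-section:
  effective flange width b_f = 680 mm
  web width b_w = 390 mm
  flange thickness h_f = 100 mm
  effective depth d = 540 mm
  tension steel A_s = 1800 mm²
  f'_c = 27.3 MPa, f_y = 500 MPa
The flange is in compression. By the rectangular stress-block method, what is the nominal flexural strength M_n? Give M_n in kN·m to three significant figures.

Tension: T = A_s f_y = 1800 × 500 = 900000 N.
Try a within the flange: a = T/(0.85 f'_c b_f) = 900000/(0.85 × 27.3 × 680) = 57.04 mm.
Since a = 57.04 ≤ h_f = 100 mm, the stress block lies entirely in the flange; analyse as a rectangular beam of width b_f.
M_n = T(d − a/2) = 900000 × (540 − 28.52) = 460.33 × 10⁶ N·mm.
M_n = 460.33 kN·m.

M_n ≈ 460 kN·m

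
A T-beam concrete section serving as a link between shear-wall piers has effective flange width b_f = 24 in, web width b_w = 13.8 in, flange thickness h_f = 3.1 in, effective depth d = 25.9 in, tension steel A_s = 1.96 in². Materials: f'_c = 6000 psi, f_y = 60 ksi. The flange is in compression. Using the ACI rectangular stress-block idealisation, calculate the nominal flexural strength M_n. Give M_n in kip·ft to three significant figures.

Tension: T = A_s f_y = 1.96 × 60 = 117.6 kips.
Try a within the flange: a = T/(0.85 f'_c b_f) = 117.6/(0.85 × 6 × 24) = 0.961 in.
Since a = 0.961 ≤ h_f = 3.1 in, the stress block lies entirely in the flange; analyse as a rectangular beam of width b_f.
M_n = T(d − a/2) = 117.6 × (25.9 − 0.4805) = 2989.3 kip·in.
M_n = 2989.3/12 = 249.11 kip·ft.

M_n ≈ 249 kip·ft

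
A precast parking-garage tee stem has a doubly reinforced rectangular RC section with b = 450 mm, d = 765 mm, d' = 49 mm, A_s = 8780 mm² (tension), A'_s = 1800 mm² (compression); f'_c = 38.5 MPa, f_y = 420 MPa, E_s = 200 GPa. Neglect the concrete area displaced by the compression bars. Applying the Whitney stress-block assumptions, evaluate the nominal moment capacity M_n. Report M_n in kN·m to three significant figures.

Assume both tension and compression steel yield.
Net tension couple steel: A_s − A'_s = 6980 mm².
a = (A_s − A'_s) f_y / (0.85 f'_c b) = 2931600/(0.85 × 38.5 × 450) = 199.07 mm.
c = a/β₁ = 199.07/0.775 = 256.86 mm; ε'_s = 0.003(c − d')/c = 0.0024 ≥ f_y/E_s = 0.0021, so compression steel does yield.
M_n = (A_s − A'_s) f_y (d − a/2) + A'_s f_y (d − d') = [2931600 × (765 − 99.535) + 756000 × (765 − 49)] × 10⁻⁶ = 1950.88 + 541.30 = 2492.18 kN·m.

M_n ≈ 2490 kN·m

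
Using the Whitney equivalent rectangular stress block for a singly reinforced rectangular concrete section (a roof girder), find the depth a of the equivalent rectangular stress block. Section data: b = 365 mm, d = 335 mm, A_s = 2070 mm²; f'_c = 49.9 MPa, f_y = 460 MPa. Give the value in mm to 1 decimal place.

a ≈ 61.5 mm

T = A_s f_y = 2070 × 460 = 952200 N = 952.2 kN.
Setting C = 0.85 f'_c a b equal to T: a = 952200/(0.85 × 49.9 × 365) = 61.5 mm.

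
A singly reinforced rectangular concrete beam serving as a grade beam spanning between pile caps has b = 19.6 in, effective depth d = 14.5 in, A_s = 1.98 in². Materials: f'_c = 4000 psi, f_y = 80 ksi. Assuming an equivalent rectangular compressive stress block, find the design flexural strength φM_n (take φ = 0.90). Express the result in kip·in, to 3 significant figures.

φM_n ≈ 1900 kip·in

T = A_s f_y = 1.98 × 80 = 158.4 kips.
a = T/(0.85 f'_c b) = 158.4/(0.85 × 4 × 19.6) = 2.377 in.
M_n = T(d − a/2) = 158.4 × (14.5 − 1.1885) = 2108.5 kip·in.
φM_n = 0.90 × 2108.5 = 1897.7 kip·in.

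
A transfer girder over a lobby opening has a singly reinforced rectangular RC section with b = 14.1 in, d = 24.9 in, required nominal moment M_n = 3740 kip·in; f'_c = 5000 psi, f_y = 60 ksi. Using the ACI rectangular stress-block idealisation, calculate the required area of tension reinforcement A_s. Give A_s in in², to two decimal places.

A_s ≈ 2.64 in²

From M_n = 0.85 f'_c a b (d − a/2):
a = d − √(d² − 2M_n/(0.85 f'_c b)) = 24.9 − √(24.9² − 2 × 3740/(0.85 × 5 × 14.1)) = 2.647 in.
A_s = 0.85 f'_c a b / f_y = 0.85 × 5 × 2.647 × 14.1 / 60 = 2.644 in².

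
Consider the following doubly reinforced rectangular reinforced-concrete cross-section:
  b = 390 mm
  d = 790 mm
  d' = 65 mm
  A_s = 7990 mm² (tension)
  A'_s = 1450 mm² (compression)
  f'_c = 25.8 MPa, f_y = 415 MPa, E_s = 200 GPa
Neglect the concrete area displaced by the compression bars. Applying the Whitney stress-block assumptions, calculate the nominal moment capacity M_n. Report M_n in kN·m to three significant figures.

Assume both tension and compression steel yield.
Net tension couple steel: A_s − A'_s = 6540 mm².
a = (A_s − A'_s) f_y / (0.85 f'_c b) = 2714100/(0.85 × 25.8 × 390) = 317.34 mm.
c = a/β₁ = 317.34/0.85 = 373.34 mm; ε'_s = 0.003(c − d')/c = 0.0025 ≥ f_y/E_s = 0.0021, so compression steel does yield.
M_n = (A_s − A'_s) f_y (d − a/2) + A'_s f_y (d − d') = [2714100 × (790 − 158.67) + 601750 × (790 − 65)] × 10⁻⁶ = 1713.49 + 436.27 = 2149.76 kN·m.

M_n ≈ 2150 kN·m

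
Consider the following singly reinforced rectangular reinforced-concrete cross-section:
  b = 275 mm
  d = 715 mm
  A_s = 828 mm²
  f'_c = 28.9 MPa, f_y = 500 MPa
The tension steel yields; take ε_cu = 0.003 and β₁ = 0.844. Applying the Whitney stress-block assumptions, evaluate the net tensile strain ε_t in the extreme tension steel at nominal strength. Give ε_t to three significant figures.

ε_t ≈ 0.0265

a = A_s f_y/(0.85 f'_c b) = 61.28 mm.
β₁ = 0.844, so c = a/β₁ = 61.28/0.844 = 72.61 mm.
From the linear strain diagram with ε_cu = 0.003: ε_t = 0.003 (d − c)/c = 0.003 × (715 − 72.61)/72.61 = 0.0265.
Since ε_t ≥ 0.005, the section is tension-controlled.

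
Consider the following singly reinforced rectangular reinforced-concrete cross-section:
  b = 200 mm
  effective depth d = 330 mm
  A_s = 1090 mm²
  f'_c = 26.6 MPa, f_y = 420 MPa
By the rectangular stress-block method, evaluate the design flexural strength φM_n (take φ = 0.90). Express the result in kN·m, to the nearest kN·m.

φM_n ≈ 115 kN·m

T = A_s f_y = 1090 × 420 = 457800 N = 457.8 kN.
From C = T: a = T/(0.85 f'_c b) = 457800/(0.85 × 26.6 × 200) = 101.24 mm.
M_n = T(d − a/2) = 457.8 kN × (330 − 50.62) mm = 127.90 kN·m.
φM_n = 0.90 × 127.90 = 115.11 kN·m.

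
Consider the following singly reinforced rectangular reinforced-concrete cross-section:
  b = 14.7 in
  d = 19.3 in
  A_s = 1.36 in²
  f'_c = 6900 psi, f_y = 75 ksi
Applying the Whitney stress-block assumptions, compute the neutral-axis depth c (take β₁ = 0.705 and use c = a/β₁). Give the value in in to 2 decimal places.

c ≈ 1.68 in

T = A_s f_y = 1.36 × 75 = 102 kips.
a = T/(0.85 f'_c b) = 102/(0.85 × 6.9 × 14.7) = 1.1831 in.
With β₁ = 0.705, c = a/β₁ = 1.1831/0.705 = 1.68 in.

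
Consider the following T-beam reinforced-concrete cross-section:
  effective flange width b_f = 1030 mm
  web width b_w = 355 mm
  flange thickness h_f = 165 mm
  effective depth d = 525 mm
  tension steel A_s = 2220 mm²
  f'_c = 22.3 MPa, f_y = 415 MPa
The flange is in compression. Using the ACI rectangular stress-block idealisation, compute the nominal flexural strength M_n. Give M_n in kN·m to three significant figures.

M_n ≈ 462 kN·m

Tension: T = A_s f_y = 2220 × 415 = 921300 N.
Try a within the flange: a = T/(0.85 f'_c b_f) = 921300/(0.85 × 22.3 × 1030) = 47.19 mm.
Since a = 47.19 ≤ h_f = 165 mm, the stress block lies entirely in the flange; analyse as a rectangular beam of width b_f.
M_n = T(d − a/2) = 921300 × (525 − 23.595) = 461.94 × 10⁶ N·mm.
M_n = 461.94 kN·m.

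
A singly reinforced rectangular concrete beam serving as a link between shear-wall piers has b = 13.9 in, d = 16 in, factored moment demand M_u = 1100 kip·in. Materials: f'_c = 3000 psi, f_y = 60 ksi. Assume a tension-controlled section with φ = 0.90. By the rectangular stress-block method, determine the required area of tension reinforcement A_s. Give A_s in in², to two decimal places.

M_n = M_u/φ = 1100/0.90 = 1222.22 kip·in.
From M_n = 0.85 f'_c a b (d − a/2):
a = d − √(d² − 2M_n/(0.85 f'_c b)) = 16 − √(16² − 2 × 1222.22/(0.85 × 3 × 13.9)) = 2.324 in.
A_s = 0.85 f'_c a b / f_y = 0.85 × 3 × 2.324 × 13.9 / 60 = 1.373 in².

A_s ≈ 1.37 in²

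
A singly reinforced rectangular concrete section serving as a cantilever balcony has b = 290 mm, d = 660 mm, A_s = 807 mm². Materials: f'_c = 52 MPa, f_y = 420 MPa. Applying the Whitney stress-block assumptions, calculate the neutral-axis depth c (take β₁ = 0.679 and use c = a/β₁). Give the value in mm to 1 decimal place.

c ≈ 38.9 mm

T = A_s f_y = 807 × 420 = 338940 N = 338.94 kN.
Setting C = 0.85 f'_c a b equal to T: a = 338940/(0.85 × 52 × 290) = 26.443 mm.
With β₁ = 0.679, c = a/β₁ = 26.443/0.679 = 38.9 mm.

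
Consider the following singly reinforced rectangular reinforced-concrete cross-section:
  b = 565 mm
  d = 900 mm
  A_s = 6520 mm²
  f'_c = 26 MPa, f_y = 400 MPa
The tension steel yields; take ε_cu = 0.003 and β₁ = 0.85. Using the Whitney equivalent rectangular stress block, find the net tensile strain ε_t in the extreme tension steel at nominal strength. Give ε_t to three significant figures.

ε_t ≈ 0.00799

a = A_s f_y/(0.85 f'_c b) = 208.87 mm.
β₁ = 0.85, so c = a/β₁ = 208.87/0.85 = 245.73 mm.
From the linear strain diagram with ε_cu = 0.003: ε_t = 0.003 (d − c)/c = 0.003 × (900 − 245.73)/245.73 = 0.00799.
Since ε_t ≥ 0.005, the section is tension-controlled.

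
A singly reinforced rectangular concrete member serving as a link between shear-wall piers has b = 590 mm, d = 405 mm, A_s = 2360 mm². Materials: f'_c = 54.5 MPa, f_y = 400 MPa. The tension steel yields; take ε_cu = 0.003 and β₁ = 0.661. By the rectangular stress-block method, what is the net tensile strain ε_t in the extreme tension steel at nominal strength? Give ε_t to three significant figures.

a = A_s f_y/(0.85 f'_c b) = 34.54 mm.
β₁ = 0.661, so c = a/β₁ = 34.54/0.661 = 52.25 mm.
From the linear strain diagram with ε_cu = 0.003: ε_t = 0.003 (d − c)/c = 0.003 × (405 − 52.25)/52.25 = 0.0203.
Since ε_t ≥ 0.005, the section is tension-controlled.

ε_t ≈ 0.0203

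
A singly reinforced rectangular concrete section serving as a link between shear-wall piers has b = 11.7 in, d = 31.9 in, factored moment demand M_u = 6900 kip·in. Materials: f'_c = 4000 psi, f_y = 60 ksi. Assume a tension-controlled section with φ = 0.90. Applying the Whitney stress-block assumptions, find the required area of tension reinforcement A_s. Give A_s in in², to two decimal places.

A_s ≈ 4.48 in²

M_n = M_u/φ = 6900/0.90 = 7666.67 kip·in.
From M_n = 0.85 f'_c a b (d − a/2):
a = d − √(d² − 2M_n/(0.85 f'_c b)) = 31.9 − √(31.9² − 2 × 7666.67/(0.85 × 4 × 11.7)) = 6.757 in.
A_s = 0.85 f'_c a b / f_y = 0.85 × 4 × 6.757 × 11.7 / 60 = 4.480 in².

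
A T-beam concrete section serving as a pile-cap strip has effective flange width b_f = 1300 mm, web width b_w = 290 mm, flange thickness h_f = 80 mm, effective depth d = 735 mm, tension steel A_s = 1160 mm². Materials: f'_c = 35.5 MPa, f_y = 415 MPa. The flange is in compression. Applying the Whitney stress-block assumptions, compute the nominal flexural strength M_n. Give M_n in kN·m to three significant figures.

M_n ≈ 351 kN·m

Tension: T = A_s f_y = 1160 × 415 = 481400 N.
Try a within the flange: a = T/(0.85 f'_c b_f) = 481400/(0.85 × 35.5 × 1300) = 12.27 mm.
Since a = 12.27 ≤ h_f = 80 mm, the stress block lies entirely in the flange; analyse as a rectangular beam of width b_f.
M_n = T(d − a/2) = 481400 × (735 − 6.135) = 350.88 × 10⁶ N·mm.
M_n = 350.88 kN·m.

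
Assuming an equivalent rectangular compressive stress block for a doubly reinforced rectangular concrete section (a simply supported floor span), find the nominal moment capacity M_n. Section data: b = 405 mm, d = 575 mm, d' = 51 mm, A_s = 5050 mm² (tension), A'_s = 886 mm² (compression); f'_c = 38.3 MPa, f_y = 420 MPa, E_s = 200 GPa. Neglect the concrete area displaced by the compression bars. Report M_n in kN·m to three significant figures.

M_n ≈ 1080 kN·m

Assume both tension and compression steel yield.
Net tension couple steel: A_s − A'_s = 4164 mm².
a = (A_s − A'_s) f_y / (0.85 f'_c b) = 1748880/(0.85 × 38.3 × 405) = 132.64 mm.
c = a/β₁ = 132.64/0.776 = 170.93 mm; ε'_s = 0.003(c − d')/c = 0.0021 ≥ f_y/E_s = 0.0021, so compression steel does yield.
M_n = (A_s − A'_s) f_y (d − a/2) + A'_s f_y (d − d') = [1748880 × (575 − 66.32) + 372120 × (575 − 51)] × 10⁻⁶ = 889.62 + 194.99 = 1084.61 kN·m.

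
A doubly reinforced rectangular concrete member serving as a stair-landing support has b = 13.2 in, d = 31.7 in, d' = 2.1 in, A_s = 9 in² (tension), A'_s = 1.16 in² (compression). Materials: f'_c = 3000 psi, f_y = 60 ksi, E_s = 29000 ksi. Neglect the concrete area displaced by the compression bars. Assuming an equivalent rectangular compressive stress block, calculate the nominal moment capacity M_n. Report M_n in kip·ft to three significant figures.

M_n ≈ 1140 kip·ft

Assume both steels yield.
a = (A_s − A'_s) f_y/(0.85 f'_c b) = (9 − 1.16) × 60/(0.85 × 3 × 13.2) = 13.975 in.
c = a/β₁ = 13.975/0.85 = 16.441 in; ε'_s = 0.003(c − d')/c = 0.0026 ≥ ε_y = 0.0021, so the compression steel yields.
M_n = (A_s − A'_s) f_y (d − a/2) + A'_s f_y (d − d') = 470.4 × (31.7 − 6.9875) + 69.6 × (31.7 − 2.1) = 11624.8 + 2060.2 = 13685.0 kip·in = 13685.0/12 = 1140.42 kip·ft.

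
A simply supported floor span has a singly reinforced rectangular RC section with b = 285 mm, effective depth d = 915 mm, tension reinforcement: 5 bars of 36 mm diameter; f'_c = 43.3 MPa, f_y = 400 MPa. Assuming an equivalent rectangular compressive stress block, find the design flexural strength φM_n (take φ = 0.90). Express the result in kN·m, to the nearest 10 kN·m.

A_s = 5 × 1018 = 5090 mm².
T = A_s f_y = 5090 × 400 = 2036000 N = 2036 kN.
From C = T: a = T/(0.85 f'_c b) = 2036000/(0.85 × 43.3 × 285) = 194.10 mm.
M_n = T(d − a/2) = 2036 kN × (915 − 97.05) mm = 1665.35 kN·m.
φM_n = 0.90 × 1665.35 = 1498.82 kN·m.

φM_n ≈ 1500 kN·m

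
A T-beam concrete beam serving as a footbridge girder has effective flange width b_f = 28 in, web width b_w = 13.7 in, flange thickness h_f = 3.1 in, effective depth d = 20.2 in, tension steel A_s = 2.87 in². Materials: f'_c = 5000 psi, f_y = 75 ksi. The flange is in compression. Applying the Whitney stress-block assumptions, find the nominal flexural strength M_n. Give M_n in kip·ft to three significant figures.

Tension: T = A_s f_y = 2.87 × 75 = 215.25 kips.
Try a within the flange: a = T/(0.85 f'_c b_f) = 215.25/(0.85 × 5 × 28) = 1.809 in.
Since a = 1.809 ≤ h_f = 3.1 in, the stress block lies entirely in the flange; analyse as a rectangular beam of width b_f.
M_n = T(d − a/2) = 215.25 × (20.2 − 0.9045) = 4153.4 kip·in.
M_n = 4153.4/12 = 346.12 kip·ft.

M_n ≈ 346 kip·ft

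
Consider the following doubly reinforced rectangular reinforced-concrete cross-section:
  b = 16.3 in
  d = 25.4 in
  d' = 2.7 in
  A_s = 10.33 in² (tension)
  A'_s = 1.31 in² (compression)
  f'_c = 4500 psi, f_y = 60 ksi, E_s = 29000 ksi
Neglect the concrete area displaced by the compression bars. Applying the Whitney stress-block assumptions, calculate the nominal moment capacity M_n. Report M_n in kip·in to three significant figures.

Assume both steels yield.
a = (A_s − A'_s) f_y/(0.85 f'_c b) = (10.33 − 1.31) × 60/(0.85 × 4.5 × 16.3) = 8.680 in.
c = a/β₁ = 8.680/0.825 = 10.521 in; ε'_s = 0.003(c − d')/c = 0.0022 ≥ ε_y = 0.0021, so the compression steel yields.
M_n = (A_s − A'_s) f_y (d − a/2) + A'_s f_y (d − d') = 541.2 × (25.4 − 4.34) + 78.6 × (25.4 − 2.7) = 11397.7 + 1784.2 = 13181.9 kip·in.

M_n ≈ 13200 kip·in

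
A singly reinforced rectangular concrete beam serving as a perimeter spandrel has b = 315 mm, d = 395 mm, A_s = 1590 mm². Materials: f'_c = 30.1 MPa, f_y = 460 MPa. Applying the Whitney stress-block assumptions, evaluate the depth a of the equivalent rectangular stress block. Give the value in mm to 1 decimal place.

a ≈ 90.8 mm

T = A_s f_y = 1590 × 460 = 731400 N = 731.4 kN.
Setting C = 0.85 f'_c a b equal to T: a = 731400/(0.85 × 30.1 × 315) = 90.8 mm.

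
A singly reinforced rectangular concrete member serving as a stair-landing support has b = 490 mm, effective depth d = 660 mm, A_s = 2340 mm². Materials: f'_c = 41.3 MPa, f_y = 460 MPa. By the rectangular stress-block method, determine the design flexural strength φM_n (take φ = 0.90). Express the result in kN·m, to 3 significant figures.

φM_n ≈ 609 kN·m

T = A_s f_y = 2340 × 460 = 1076400 N = 1076.4 kN.
From C = T: a = T/(0.85 f'_c b) = 1076400/(0.85 × 41.3 × 490) = 62.58 mm.
M_n = T(d − a/2) = 1076.4 kN × (660 − 31.29) mm = 676.74 kN·m.
φM_n = 0.90 × 676.74 = 609.07 kN·m.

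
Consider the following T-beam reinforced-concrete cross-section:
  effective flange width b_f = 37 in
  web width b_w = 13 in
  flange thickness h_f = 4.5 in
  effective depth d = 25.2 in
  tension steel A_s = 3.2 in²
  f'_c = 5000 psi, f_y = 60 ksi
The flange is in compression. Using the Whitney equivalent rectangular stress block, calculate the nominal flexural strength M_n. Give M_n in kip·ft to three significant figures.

M_n ≈ 393 kip·ft

Tension: T = A_s f_y = 3.2 × 60 = 192 kips.
Try a within the flange: a = T/(0.85 f'_c b_f) = 192/(0.85 × 5 × 37) = 1.221 in.
Since a = 1.221 ≤ h_f = 4.5 in, the stress block lies entirely in the flange; analyse as a rectangular beam of width b_f.
M_n = T(d − a/2) = 192 × (25.2 − 0.6105) = 4721.2 kip·in.
M_n = 4721.2/12 = 393.43 kip·ft.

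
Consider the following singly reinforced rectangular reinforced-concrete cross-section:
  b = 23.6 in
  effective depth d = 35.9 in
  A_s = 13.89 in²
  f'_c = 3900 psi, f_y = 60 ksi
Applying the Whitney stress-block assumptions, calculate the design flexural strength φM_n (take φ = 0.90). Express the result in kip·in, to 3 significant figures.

φM_n ≈ 22900 kip·in

T = A_s f_y = 13.89 × 60 = 833.4 kips.
a = T/(0.85 f'_c b) = 833.4/(0.85 × 3.9 × 23.6) = 10.653 in.
M_n = T(d − a/2) = 833.4 × (35.9 − 5.3265) = 25480.0 kip·in.
φM_n = 0.90 × 25480.0 = 22932.0 kip·in.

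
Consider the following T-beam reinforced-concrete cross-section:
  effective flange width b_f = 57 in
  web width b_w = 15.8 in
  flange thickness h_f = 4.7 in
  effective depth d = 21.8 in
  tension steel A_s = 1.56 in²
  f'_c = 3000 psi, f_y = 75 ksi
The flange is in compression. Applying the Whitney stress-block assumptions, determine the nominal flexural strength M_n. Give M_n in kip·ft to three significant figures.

M_n ≈ 209 kip·ft

Tension: T = A_s f_y = 1.56 × 75 = 117 kips.
Try a within the flange: a = T/(0.85 f'_c b_f) = 117/(0.85 × 3 × 57) = 0.805 in.
Since a = 0.805 ≤ h_f = 4.7 in, the stress block lies entirely in the flange; analyse as a rectangular beam of width b_f.
M_n = T(d − a/2) = 117 × (21.8 − 0.4025) = 2503.5 kip·in.
M_n = 2503.5/12 = 208.63 kip·ft.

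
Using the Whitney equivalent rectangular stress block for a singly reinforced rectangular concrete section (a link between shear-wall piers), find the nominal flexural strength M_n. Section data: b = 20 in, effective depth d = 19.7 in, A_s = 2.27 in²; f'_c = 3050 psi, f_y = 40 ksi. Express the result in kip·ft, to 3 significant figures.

M_n ≈ 142 kip·ft

T = A_s f_y = 2.27 × 40 = 90.8 kips.
a = T/(0.85 f'_c b) = 90.8/(0.85 × 3.05 × 20) = 1.751 in.
M_n = T(d − a/2) = 90.8 × (19.7 − 0.8755) = 1709.3 kip·in = 1709.3/12 = 142.44 kip·ft.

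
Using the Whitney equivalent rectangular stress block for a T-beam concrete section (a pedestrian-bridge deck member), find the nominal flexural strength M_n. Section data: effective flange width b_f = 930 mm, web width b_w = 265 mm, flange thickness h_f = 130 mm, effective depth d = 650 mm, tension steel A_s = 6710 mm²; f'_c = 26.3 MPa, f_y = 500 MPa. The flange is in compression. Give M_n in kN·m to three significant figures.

M_n ≈ 1880 kN·m

Tension: T = A_s f_y = 6710 × 500 = 3355000 N.
Try a within the flange: a = T/(0.85 f'_c b_f) = 3355000/(0.85 × 26.3 × 930) = 161.37 mm.
a = 161.37 > h_f = 130 mm: the block extends into the web. Split into flange-overhang and web parts.
C_f = 0.85 f'_c (b_f − b_w) h_f = 0.85 × 26.3 × (930 − 265) × 130 = 1932590 N.
Remaining web compression depth: a_w = (T − C_f)/(0.85 f'_c b_w) = (3355000 − 1932590)/(0.85 × 26.3 × 265) = 240.11 mm.
M_n = C_f(d − h_f/2) + (T − C_f)(d − a_w/2) = 1932590 × (650 − 65) + 1422410 × (650 − 120.055) = 1130.57 + 753.80 = 1884.37 × 10⁶ N·mm.
M_n = 1884.37 kN·m.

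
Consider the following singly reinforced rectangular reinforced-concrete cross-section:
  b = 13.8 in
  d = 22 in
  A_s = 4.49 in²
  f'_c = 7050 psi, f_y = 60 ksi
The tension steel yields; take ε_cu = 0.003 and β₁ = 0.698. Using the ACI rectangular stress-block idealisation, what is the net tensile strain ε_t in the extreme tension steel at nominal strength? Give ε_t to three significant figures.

a = A_s f_y/(0.85 f'_c b) = 3.258 in.
β₁ = 0.698, so c = a/β₁ = 3.258/0.698 = 4.668 in.
From the linear strain diagram with ε_cu = 0.003: ε_t = 0.003 (d − c)/c = 0.003 × (22 − 4.668)/4.668 = 0.0111.
Since ε_t ≥ 0.005, the section is tension-controlled.

ε_t ≈ 0.0111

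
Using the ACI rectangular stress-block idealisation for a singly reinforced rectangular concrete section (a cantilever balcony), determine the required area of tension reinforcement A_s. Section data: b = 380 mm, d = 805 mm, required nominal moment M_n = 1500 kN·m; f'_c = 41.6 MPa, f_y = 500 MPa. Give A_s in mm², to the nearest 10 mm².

A_s ≈ 4120 mm²

With M_n = 0.85 f'_c a b (d − a/2), solve the quadratic for a:
a = d − √(d² − 2M_n/(0.85 f'_c b)) = 805 − √(805² − 2 × 1500×10⁶/(0.85 × 41.6 × 380)) = 153.27 mm.
A_s = 0.85 f'_c a b / f_y = 0.85 × 41.6 × 153.27 × 380 / 500 = 4118.9 mm².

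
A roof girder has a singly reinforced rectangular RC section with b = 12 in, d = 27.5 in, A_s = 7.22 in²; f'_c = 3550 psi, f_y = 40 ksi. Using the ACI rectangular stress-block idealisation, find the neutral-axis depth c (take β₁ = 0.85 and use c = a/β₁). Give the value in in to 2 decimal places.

T = A_s f_y = 7.22 × 40 = 288.8 kips.
a = T/(0.85 f'_c b) = 288.8/(0.85 × 3.55 × 12) = 7.9757 in.
With β₁ = 0.85, c = a/β₁ = 7.9757/0.85 = 9.38 in.

c ≈ 9.38 in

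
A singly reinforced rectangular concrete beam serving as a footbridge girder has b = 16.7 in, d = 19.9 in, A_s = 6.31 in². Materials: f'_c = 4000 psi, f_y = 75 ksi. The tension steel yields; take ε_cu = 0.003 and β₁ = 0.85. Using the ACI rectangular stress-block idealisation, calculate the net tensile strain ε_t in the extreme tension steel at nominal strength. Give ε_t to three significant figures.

a = A_s f_y/(0.85 f'_c b) = 8.335 in.
β₁ = 0.85, so c = a/β₁ = 8.335/0.85 = 9.806 in.
From the linear strain diagram with ε_cu = 0.003: ε_t = 0.003 (d − c)/c = 0.003 × (19.9 − 9.806)/9.806 = 0.00309.
ε_t < 0.004 — the section is over-reinforced for flexure under ACI limits.

ε_t ≈ 0.00309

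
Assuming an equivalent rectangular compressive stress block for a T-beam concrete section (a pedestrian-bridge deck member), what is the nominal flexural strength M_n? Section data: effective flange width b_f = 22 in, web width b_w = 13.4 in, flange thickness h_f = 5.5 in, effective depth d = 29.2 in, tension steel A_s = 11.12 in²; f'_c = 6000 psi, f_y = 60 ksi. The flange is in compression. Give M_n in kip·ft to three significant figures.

M_n ≈ 1460 kip·ft

Tension: T = A_s f_y = 11.12 × 60 = 667.2 kips.
Try a within the flange: a = T/(0.85 f'_c b_f) = 667.2/(0.85 × 6 × 22) = 5.947 in.
a = 5.947 > h_f = 5.5 in: the block extends into the web. Split into flange-overhang and web parts.
C_f = 0.85 f'_c (b_f − b_w) h_f = 0.85 × 6 × (22 − 13.4) × 5.5 = 241.2 kips.
Remaining web compression depth: a_w = (T − C_f)/(0.85 f'_c b_w) = (667.2 − 241.2)/(0.85 × 6 × 13.4) = 6.234 in.
M_n = C_f(d − h_f/2) + (T − C_f)(d − a_w/2) = 241.2 × (29.2 − 2.75) + 426 × (29.2 − 3.117) = 6379.7 + 11111.4 = 17491.1 kip·in.
M_n = 17491.1/12 = 1457.59 kip·ft.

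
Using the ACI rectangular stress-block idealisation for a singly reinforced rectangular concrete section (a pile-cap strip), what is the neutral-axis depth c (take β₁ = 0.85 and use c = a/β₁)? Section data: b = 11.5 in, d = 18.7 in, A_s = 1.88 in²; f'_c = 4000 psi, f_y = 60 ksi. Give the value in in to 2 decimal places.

c ≈ 3.39 in

T = A_s f_y = 1.88 × 60 = 112.8 kips.
a = T/(0.85 f'_c b) = 112.8/(0.85 × 4 × 11.5) = 2.8849 in.
With β₁ = 0.85, c = a/β₁ = 2.8849/0.85 = 3.39 in.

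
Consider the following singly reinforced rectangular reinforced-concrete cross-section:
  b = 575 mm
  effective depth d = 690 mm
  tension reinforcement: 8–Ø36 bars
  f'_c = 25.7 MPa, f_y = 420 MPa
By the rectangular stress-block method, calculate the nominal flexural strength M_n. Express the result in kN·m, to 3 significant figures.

A_s = 8 × 1018 = 8144 mm².
T = A_s f_y = 8144 × 420 = 3420480 N = 3420.48 kN.
From C = T: a = T/(0.85 f'_c b) = 3420480/(0.85 × 25.7 × 575) = 272.31 mm.
M_n = T(d − a/2) = 3420.48 kN × (690 − 136.155) mm = 1894.42 kN·m.

M_n ≈ 1890 kN·m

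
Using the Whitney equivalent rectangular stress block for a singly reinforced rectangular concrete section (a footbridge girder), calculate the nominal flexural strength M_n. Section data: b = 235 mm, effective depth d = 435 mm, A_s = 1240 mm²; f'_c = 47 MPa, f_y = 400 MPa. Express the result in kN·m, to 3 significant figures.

T = A_s f_y = 1240 × 400 = 496000 N = 496 kN.
From C = T: a = T/(0.85 f'_c b) = 496000/(0.85 × 47 × 235) = 52.83 mm.
M_n = T(d − a/2) = 496 kN × (435 − 26.415) mm = 202.66 kN·m.

M_n ≈ 203 kN·m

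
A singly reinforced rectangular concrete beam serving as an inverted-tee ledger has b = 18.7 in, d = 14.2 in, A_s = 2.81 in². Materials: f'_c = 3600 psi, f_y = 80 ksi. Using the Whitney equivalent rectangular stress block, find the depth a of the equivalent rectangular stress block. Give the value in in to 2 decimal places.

a ≈ 3.93 in

T = A_s f_y = 2.81 × 80 = 224.8 kips.
a = T/(0.85 f'_c b) = 224.8/(0.85 × 3.6 × 18.7) = 3.93 in.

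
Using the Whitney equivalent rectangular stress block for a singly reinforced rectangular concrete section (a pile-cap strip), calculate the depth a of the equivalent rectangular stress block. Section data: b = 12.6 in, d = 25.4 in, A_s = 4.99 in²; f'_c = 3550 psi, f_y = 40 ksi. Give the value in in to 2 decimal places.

T = A_s f_y = 4.99 × 40 = 199.6 kips.
a = T/(0.85 f'_c b) = 199.6/(0.85 × 3.55 × 12.6) = 5.25 in.

a ≈ 5.25 in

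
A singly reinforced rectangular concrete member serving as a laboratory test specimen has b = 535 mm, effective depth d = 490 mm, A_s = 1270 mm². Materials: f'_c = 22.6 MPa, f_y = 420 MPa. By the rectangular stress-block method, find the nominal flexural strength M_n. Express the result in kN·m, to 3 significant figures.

T = A_s f_y = 1270 × 420 = 533400 N = 533.4 kN.
From C = T: a = T/(0.85 f'_c b) = 533400/(0.85 × 22.6 × 535) = 51.90 mm.
M_n = T(d − a/2) = 533.4 kN × (490 − 25.95) mm = 247.52 kN·m.

M_n ≈ 248 kN·m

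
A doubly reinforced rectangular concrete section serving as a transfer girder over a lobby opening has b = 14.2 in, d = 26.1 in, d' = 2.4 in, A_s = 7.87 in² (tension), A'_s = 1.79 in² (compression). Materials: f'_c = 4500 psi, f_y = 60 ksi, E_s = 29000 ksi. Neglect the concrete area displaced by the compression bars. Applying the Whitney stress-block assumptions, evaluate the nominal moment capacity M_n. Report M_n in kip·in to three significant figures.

Assume both steels yield.
a = (A_s − A'_s) f_y/(0.85 f'_c b) = (7.87 − 1.79) × 60/(0.85 × 4.5 × 14.2) = 6.716 in.
c = a/β₁ = 6.716/0.825 = 8.141 in; ε'_s = 0.003(c − d')/c = 0.0021 ≥ ε_y = 0.0021, so the compression steel yields.
M_n = (A_s − A'_s) f_y (d − a/2) + A'_s f_y (d − d') = 364.8 × (26.1 − 3.358) + 107.4 × (26.1 − 2.4) = 8296.3 + 2545.4 = 10841.7 kip·in.

M_n ≈ 10800 kip·in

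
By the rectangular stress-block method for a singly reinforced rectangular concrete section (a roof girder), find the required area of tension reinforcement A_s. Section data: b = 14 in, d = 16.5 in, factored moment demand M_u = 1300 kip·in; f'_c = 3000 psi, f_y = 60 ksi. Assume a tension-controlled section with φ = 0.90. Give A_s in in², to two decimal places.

A_s ≈ 1.59 in²

M_n = M_u/φ = 1300/0.90 = 1444.44 kip·in.
From M_n = 0.85 f'_c a b (d − a/2):
a = d − √(d² − 2M_n/(0.85 f'_c b)) = 16.5 − √(16.5² − 2 × 1444.44/(0.85 × 3 × 14)) = 2.668 in.
A_s = 0.85 f'_c a b / f_y = 0.85 × 3 × 2.668 × 14 / 60 = 1.587 in².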